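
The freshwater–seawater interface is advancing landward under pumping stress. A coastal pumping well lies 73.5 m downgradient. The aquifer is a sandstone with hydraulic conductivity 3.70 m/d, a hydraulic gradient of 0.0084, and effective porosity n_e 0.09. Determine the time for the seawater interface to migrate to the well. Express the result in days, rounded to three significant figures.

q = Ki = 3.70 × 0.0084 = 0.03108 m/d
v_s = q/n_e = 0.03108/0.09 = 0.3453 m/d
t = L / v = 73.5 / 0.3453 = 212.8 d

213 days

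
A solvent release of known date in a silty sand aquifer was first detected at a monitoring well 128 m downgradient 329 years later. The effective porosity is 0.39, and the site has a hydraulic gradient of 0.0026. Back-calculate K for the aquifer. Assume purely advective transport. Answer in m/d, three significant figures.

t = 329 years = 120100 d
v = L / t = 128 / 120100 = 0.001066 m/d
K = v · n / i = 0.001066 × 0.39 / 0.0026 = 0.160 m/d

0.160 m/d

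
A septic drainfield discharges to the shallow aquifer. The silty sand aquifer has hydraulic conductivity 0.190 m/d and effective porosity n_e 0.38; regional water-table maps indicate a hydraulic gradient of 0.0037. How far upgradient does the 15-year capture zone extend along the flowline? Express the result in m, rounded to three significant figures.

10.1 m

Specific discharge q = 0.190 × 0.0037 = 7.030e-4 m/d
v_s = q/n_e = 7.030e-4/0.38 = 0.001850 m/d
T = 15 yr × 365 = 5475 d
L = v × T = 0.001850 × 5475 = 10.13 m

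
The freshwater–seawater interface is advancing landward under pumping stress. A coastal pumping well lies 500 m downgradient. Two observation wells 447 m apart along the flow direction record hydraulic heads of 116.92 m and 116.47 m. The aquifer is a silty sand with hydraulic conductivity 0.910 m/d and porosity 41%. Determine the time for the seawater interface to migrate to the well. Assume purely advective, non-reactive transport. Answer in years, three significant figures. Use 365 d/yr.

613 years

Hydraulic gradient i = (116.92 − 116.47) / 447 = 0.45 / 447 = 0.001007
Specific discharge q = 0.910 × 0.001007 = 9.161e-4 m/d
Average linear velocity = 9.161e-4 / 0.41 = 0.002234 m/d
t = L / v = 500 / 0.002234 = 223800 d
   = 223800 / 365 = 613 yr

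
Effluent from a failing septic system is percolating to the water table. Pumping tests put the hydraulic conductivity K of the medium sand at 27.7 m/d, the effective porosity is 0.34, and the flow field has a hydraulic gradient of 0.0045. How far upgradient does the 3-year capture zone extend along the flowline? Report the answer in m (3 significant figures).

Specific discharge q = 27.7 × 0.0045 = 0.1246 m/d
v_s = q/n_e = 0.1246/0.34 = 0.3666 m/d
T = 3 yr × 365 = 1095 d
L = v × T = 0.3666 × 1095 = 401.4 m

401 m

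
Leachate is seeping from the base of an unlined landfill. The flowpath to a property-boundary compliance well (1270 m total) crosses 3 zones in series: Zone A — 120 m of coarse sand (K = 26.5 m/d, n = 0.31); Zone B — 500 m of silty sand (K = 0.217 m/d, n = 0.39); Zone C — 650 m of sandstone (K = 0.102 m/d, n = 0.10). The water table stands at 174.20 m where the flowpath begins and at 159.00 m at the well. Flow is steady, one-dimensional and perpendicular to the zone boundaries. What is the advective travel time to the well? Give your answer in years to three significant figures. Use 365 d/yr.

465 years

Total head drop ΔH = 174.20 − 159.00 = 15.20 m
Continuity: the same q passes through each zone, so ΔH = q·Σ(L_j/K_j) — the zones act as resistances in series.
Σ(L/K) = 120/26.5 + 500/0.217 + 650/0.102 = 4.528 + 2304 + 6373 = 8681 d
q = ΔH / Σ(L/K) = 15.20 / 8681 = 0.001751 m/d (same in every zone)
Zone A: v = q/n = 0.001751/0.31 = 0.005648 m/d → t_A = 120/0.005648 = 21250 d
Zone B: v = q/n = 0.001751/0.39 = 0.004490 m/d → t_B = 500/0.004490 = 111400 d
Zone C: v = q/n = 0.001751/0.10 = 0.01751 m/d → t_C = 650/0.01751 = 37120 d
Total t = 21250 + 111400 + 37120 = 169700 d
   = 169700 / 365 = 465 yr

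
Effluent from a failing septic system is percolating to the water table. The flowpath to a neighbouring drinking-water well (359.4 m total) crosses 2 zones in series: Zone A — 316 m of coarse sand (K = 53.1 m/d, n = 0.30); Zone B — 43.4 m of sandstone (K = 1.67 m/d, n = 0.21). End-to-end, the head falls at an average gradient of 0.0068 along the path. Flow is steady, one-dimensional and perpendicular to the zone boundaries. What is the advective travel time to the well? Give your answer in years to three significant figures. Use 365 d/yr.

Steady 1-D flow in series ⇒ the Darcy flux q is identical in every zone and the zone head losses add (resistances L/K in series).
Σ(L/K) = 316/53.1 + 43.4/1.67 = 5.951 + 25.99 = 31.94 d
K_eq = L_total / Σ(L/K) = 359.4 / 31.94 = 11.25 m/d
q = K_eq · i = 11.25 × 0.0068 = 0.07652 m/d (same in every zone)
Zone A: v = q/n = 0.07652/0.30 = 0.2551 m/d → t_A = 316/0.2551 = 1239 d
Zone B: v = q/n = 0.07652/0.21 = 0.3644 m/d → t_B = 43.4/0.3644 = 119.1 d
Total t = 1239 + 119.1 = 1358 d
   = 1358 / 365 = 3.72 yr

3.72 years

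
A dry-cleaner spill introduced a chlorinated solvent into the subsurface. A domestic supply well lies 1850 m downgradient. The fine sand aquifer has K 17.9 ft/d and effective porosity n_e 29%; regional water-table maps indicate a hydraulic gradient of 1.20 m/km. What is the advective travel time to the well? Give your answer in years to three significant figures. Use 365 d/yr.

K = 17.9 ft/d × 0.3048 = 5.456 m/d
q = Ki = 5.456 × 0.0012 = 0.006547 m/d
Average linear velocity = 0.006547 / 0.29 = 0.02258 m/d
t = L / v = 1850 / 0.02258 = 81940 d
   = 81940 / 365 = 225 yr

225 years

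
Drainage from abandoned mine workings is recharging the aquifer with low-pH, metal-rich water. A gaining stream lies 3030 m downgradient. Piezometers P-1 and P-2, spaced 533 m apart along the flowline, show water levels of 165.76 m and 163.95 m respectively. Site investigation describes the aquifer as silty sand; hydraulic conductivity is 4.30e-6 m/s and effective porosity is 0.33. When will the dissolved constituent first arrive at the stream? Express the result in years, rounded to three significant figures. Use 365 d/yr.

Hydraulic gradient i = (165.76 − 163.95) / 533 = 1.81 / 533 = 0.003396
K = 4.30e-6 m/s × 86400 s/d = 0.3715 m/d
q = Ki = 0.3715 × 0.003396 = 0.001262 m/d
Average linear velocity = 0.001262 / 0.33 = 0.003823 m/d
t = L / v = 3030 / 0.003823 = 792500 d
   = 792500 / 365 = 2170 yr

2170 years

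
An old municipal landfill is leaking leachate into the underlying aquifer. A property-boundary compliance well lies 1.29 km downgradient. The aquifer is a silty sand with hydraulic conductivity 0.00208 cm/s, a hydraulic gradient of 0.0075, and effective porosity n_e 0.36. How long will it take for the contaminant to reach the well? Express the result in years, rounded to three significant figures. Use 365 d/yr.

K = 0.00208 cm/s × 864 = 1.797 m/d
Specific discharge q = 1.797 × 0.0075 = 0.01348 m/d
Seepage velocity v = q / n = 0.01348 / 0.36 = 0.03744 m/d
L = 1.29 km = 1290 m
t = L / v = 1290 / 0.03744 = 34460 d
   = 34460 / 365 = 94.4 yr

94.4 years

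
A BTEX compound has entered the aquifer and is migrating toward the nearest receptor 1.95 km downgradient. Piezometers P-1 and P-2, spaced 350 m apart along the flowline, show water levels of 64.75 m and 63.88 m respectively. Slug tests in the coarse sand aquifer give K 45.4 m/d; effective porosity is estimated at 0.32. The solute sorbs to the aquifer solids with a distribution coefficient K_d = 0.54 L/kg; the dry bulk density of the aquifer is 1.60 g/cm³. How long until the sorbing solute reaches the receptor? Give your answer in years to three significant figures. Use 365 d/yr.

56.1 years

Hydraulic gradient i = (64.75 − 63.88) / 350 = 0.87 / 350 = 0.002486
q = Ki = 45.4 × 0.002486 = 0.1129 m/d
v = Ki/n = 45.4·0.002486/0.32 = 0.3527 m/d
Retardation R = 1 + ρ_b·K_d/n = 1 + 1.60×0.54/0.32 = 3.700
Contaminant velocity v_c = v/R = 0.3527/3.700 = 0.09531 m/d
L = 1.95 km = 1950 m
t = L/v_c = 1950/0.09531 = 20460 d
   = 20460/365 = 56.1 yr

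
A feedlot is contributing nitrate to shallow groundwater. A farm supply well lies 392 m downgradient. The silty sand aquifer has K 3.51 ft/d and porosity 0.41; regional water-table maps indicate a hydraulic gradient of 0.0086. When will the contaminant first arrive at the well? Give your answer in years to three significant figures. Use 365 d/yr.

K = 3.51 ft/d × 0.3048 = 1.070 m/d
q = Ki = 1.070 × 0.0086 = 0.009201 m/d
v = Ki/n = 1.070·0.0086/0.41 = 0.02244 m/d
t = L / v = 392 / 0.02244 = 17470 d
   = 17470 / 365 = 47.9 yr

47.9 years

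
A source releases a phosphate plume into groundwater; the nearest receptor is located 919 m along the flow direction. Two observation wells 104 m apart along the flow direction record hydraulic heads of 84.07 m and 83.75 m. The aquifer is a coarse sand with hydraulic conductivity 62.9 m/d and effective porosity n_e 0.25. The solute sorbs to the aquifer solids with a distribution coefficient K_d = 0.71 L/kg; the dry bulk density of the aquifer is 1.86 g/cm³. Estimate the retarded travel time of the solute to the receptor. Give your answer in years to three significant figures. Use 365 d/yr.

20.4 years

Hydraulic gradient i = (84.07 − 83.75) / 104 = 0.32 / 104 = 0.003077
Darcy flux q = K·i = 62.9 × 0.003077 = 0.1935 m/d
Average linear velocity = 0.1935 / 0.25 = 0.7742 m/d
Retardation R = 1 + ρ_b·K_d/n = 1 + 1.86×0.71/0.25 = 6.282
Contaminant velocity v_c = v/R = 0.7742/6.282 = 0.1232 m/d
t = L/v_c = 919/0.1232 = 7458 d
   = 7458/365 = 20.4 yr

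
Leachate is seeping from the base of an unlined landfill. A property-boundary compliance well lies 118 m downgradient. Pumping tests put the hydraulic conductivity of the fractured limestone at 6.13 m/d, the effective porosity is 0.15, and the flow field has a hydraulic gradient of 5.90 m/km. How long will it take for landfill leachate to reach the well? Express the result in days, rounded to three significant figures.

489 days

Darcy flux q = K·i = 6.13 × 0.0059 = 0.03617 m/d
v_s = q/n_e = 0.03617/0.15 = 0.2411 m/d
t = L / v = 118 / 0.2411 = 489.4 d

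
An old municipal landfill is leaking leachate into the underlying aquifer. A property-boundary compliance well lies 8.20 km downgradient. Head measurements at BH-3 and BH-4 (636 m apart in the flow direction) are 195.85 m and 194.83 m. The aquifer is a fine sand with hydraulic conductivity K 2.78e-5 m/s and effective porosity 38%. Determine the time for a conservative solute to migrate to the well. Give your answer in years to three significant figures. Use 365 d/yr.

2220 years

Hydraulic gradient i = (195.85 − 194.83) / 636 = 1.02 / 636 = 0.001604
K = 2.78e-5 m/s × 86400 s/d = 2.402 m/d
q = Ki = 2.402 × 0.001604 = 0.003852 m/d
Average linear velocity = 0.003852 / 0.38 = 0.01014 m/d
L = 8.20 km = 8200 m
t = L / v = 8200 / 0.01014 = 808900 d
   = 808900 / 365 = 2220 yr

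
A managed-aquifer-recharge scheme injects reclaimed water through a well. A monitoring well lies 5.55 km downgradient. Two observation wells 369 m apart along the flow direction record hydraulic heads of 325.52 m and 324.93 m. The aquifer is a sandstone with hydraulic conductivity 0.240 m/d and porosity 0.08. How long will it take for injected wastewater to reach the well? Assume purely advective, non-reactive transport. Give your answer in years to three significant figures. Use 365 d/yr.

Hydraulic gradient i = (325.52 − 324.93) / 369 = 0.59 / 369 = 0.001599
q = Ki = 0.240 × 0.001599 = 3.837e-4 m/d
Seepage velocity v = q / n = 3.837e-4 / 0.08 = 0.004797 m/d
L = 5.55 km = 5550 m
t = L / v = 5550 / 0.004797 = 1.157e6 d
   = 1.157e6 / 365 = 3170 yr

3170 years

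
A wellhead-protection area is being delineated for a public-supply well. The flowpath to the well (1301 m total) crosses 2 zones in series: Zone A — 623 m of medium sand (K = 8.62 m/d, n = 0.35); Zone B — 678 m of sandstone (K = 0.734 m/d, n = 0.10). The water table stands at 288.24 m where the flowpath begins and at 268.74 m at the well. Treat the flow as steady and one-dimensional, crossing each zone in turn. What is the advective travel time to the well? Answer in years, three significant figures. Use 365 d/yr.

40.0 years

Total head drop ΔH = 288.24 − 268.74 = 19.50 m
Steady 1-D flow in series ⇒ the Darcy flux q is identical in every zone and the zone head losses add (resistances L/K in series).
Σ(L/K) = 623/8.62 + 678/0.734 = 72.27 + 923.7 = 996.0 d
q = ΔH / Σ(L/K) = 19.50 / 996.0 = 0.01958 m/d (same in every zone)
Zone A: v = q/n = 0.01958/0.35 = 0.05594 m/d → t_A = 623/0.05594 = 11140 d
Zone B: v = q/n = 0.01958/0.10 = 0.1958 m/d → t_B = 678/0.1958 = 3463 d
Total t = 11140 + 3463 = 14600 d
   = 14600 / 365 = 40.0 yr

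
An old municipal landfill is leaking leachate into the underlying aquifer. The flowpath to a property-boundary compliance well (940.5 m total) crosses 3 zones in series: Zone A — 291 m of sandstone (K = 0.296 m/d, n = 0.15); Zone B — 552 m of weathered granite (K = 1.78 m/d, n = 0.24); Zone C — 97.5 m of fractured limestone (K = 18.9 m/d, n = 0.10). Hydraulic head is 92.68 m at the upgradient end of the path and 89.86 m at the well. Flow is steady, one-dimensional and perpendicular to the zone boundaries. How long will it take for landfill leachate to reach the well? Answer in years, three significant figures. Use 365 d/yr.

Total head drop ΔH = 92.68 − 89.86 = 2.82 m
Continuity: the same q passes through each zone, so ΔH = q·Σ(L_j/K_j) — the zones act as resistances in series.
Σ(L/K) = 291/0.296 + 552/1.78 + 97.5/18.9 = 983.1 + 310.1 + 5.159 = 1298 d
q = ΔH / Σ(L/K) = 2.82 / 1298 = 0.002172 m/d (same in every zone)
Zone A: v = q/n = 0.002172/0.15 = 0.01448 m/d → t_A = 291/0.01448 = 20100 d
Zone B: v = q/n = 0.002172/0.24 = 0.009050 m/d → t_B = 552/0.009050 = 61000 d
Zone C: v = q/n = 0.002172/0.10 = 0.02172 m/d → t_C = 97.5/0.02172 = 4489 d
Total t = 20100 + 61000 + 4489 = 85580 d
   = 85580 / 365 = 234 yr

234 years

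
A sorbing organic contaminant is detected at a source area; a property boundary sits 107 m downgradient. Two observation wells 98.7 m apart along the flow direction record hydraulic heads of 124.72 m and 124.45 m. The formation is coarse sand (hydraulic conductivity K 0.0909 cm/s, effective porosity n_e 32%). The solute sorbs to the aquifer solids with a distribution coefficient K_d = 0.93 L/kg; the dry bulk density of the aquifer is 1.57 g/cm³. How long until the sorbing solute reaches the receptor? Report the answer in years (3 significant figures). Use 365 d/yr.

Hydraulic gradient i = (124.72 − 124.45) / 98.7 = 0.27 / 98.7 = 0.002736
K = 0.0909 cm/s × 864 = 78.54 m/d
Darcy flux q = K·i = 78.54 × 0.002736 = 0.2148 m/d
v_s = q/n_e = 0.2148/0.32 = 0.6714 m/d
Retardation R = 1 + ρ_b·K_d/n = 1 + 1.57×0.93/0.32 = 5.563
Contaminant velocity v_c = v/R = 0.6714/5.563 = 0.1207 m/d
t = L/v_c = 107/0.1207 = 886.6 d
   = 886.6/365 = 2.43 yr

2.43 years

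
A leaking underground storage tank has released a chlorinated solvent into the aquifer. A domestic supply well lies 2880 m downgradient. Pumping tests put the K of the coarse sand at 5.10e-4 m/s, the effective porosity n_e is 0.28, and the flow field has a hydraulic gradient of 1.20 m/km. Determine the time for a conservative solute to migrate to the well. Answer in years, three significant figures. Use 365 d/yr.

K = 5.10e-4 m/s × 86400 s/d = 44.06 m/d
Darcy flux q = K·i = 44.06 × 0.0012 = 0.05288 m/d
v_s = q/n_e = 0.05288/0.28 = 0.1888 m/d
t = L / v = 2880 / 0.1888 = 15250 d
   = 15250 / 365 = 41.8 yr

41.8 years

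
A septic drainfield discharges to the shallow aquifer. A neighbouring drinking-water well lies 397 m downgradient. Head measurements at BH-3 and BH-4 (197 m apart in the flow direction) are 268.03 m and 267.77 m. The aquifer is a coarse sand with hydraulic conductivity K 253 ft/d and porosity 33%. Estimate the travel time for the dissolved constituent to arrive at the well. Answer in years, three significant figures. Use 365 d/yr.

Hydraulic gradient i = (268.03 − 267.77) / 197 = 0.26 / 197 = 0.001320
K = 253 ft/d × 0.3048 = 77.11 m/d
Darcy flux q = K·i = 77.11 × 0.001320 = 0.1018 m/d
v_s = q/n_e = 0.1018/0.33 = 0.3084 m/d
t = L / v = 397 / 0.3084 = 1287 d
   = 1287 / 365 = 3.53 yr

3.53 years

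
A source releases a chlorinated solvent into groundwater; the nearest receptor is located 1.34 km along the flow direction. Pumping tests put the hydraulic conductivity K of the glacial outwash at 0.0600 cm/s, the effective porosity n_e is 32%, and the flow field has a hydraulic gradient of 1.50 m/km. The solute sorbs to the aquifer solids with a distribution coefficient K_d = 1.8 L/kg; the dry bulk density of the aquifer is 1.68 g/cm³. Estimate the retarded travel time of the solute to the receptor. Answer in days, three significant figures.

57600 days

K = 0.0600 cm/s × 864 = 51.84 m/d
Darcy flux q = K·i = 51.84 × 0.0015 = 0.07776 m/d
Average linear velocity = 0.07776 / 0.32 = 0.2430 m/d
Retardation R = 1 + ρ_b·K_d/n = 1 + 1.68×1.8/0.32 = 10.45
Contaminant velocity v_c = v/R = 0.2430/10.45 = 0.02325 m/d
L = 1.34 km = 1340 m
t = L/v_c = 1340/0.02325 = 57630 d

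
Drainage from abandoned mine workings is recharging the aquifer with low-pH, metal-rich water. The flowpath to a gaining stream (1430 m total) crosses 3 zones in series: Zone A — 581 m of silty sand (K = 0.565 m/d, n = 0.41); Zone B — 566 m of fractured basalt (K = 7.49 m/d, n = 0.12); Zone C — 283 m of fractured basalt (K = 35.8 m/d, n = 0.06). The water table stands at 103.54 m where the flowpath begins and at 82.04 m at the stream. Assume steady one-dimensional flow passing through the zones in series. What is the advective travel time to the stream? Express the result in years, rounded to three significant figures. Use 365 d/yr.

45.8 years

Total head drop ΔH = 103.54 − 82.04 = 21.50 m
Continuity: the same q passes through each zone, so ΔH = q·Σ(L_j/K_j) — the zones act as resistances in series.
Σ(L/K) = 581/0.565 + 566/7.49 + 283/35.8 = 1028 + 75.57 + 7.905 = 1112 d
q = ΔH / Σ(L/K) = 21.50 / 1112 = 0.01934 m/d (same in every zone)
Zone A: v = q/n = 0.01934/0.41 = 0.04717 m/d → t_A = 581/0.04717 = 12320 d
Zone B: v = q/n = 0.01934/0.12 = 0.1612 m/d → t_B = 566/0.1612 = 3512 d
Zone C: v = q/n = 0.01934/0.06 = 0.3223 m/d → t_C = 283/0.3223 = 878.1 d
Total t = 12320 + 3512 + 878.1 = 16710 d
   = 16710 / 365 = 45.8 yr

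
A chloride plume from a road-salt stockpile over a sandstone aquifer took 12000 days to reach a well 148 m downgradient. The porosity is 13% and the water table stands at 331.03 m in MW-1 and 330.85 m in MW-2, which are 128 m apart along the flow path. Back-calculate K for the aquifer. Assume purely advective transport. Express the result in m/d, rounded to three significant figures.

Hydraulic gradient i = (331.03 − 330.85) / 128 = 0.18 / 128 = 0.001406
v = L / t = 148 / 12000 = 0.01233 m/d
K = v · n / i = 0.01233 × 0.13 / 0.001406 = 1.14 m/d

1.14 m/d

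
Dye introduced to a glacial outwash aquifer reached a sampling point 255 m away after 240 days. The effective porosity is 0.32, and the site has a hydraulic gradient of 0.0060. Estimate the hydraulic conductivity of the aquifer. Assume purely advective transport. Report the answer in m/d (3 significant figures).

56.7 m/d

v = L / t = 255 / 240 = 1.063 m/d
K = v · n / i = 1.063 × 0.32 / 0.0060 = 56.7 m/d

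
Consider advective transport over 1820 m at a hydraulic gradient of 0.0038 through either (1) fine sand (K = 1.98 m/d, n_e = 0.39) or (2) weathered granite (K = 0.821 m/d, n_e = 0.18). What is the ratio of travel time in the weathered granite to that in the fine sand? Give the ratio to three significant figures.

Unit 1 (fine sand): v = 1.98×0.0038/0.39 = 0.01929 m/d, t = 1820/0.01929 = 94340 d
Unit 2 (weathered granite): v = 0.821×0.0038/0.18 = 0.01733 m/d, t = 1820/0.01733 = 105000 d
t(weathered granite) / t(fine sand) = 105000/94340 = 1.11

1.11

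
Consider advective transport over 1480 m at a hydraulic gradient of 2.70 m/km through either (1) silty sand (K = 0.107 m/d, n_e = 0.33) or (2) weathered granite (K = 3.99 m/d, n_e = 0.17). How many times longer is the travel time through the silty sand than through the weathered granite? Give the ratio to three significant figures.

Unit 1 (silty sand): v = 0.107×0.0027/0.33 = 8.755e-4 m/d, t = 1480/8.755e-4 = 1.691e6 d
Unit 2 (weathered granite): v = 3.99×0.0027/0.17 = 0.06337 m/d, t = 1480/0.06337 = 23350 d
t(silty sand) / t(weathered granite) = 1.691e6/23350 = 72.4

72.4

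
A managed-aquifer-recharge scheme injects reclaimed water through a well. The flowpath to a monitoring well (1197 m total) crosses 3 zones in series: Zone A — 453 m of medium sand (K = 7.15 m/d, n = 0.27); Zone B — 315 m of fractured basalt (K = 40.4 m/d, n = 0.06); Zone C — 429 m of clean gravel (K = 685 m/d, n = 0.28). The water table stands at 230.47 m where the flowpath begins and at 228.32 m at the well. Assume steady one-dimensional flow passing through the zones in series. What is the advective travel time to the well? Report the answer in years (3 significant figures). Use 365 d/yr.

Total head drop ΔH = 230.47 − 228.32 = 2.15 m
Steady 1-D flow in series ⇒ the Darcy flux q is identical in every zone and the zone head losses add (resistances L/K in series).
Σ(L/K) = 453/7.15 + 315/40.4 + 429/685 = 63.36 + 7.797 + 0.6263 = 71.78 d
q = ΔH / Σ(L/K) = 2.15 / 71.78 = 0.02995 m/d (same in every zone)
Zone A: v = q/n = 0.02995/0.27 = 0.1109 m/d → t_A = 453/0.1109 = 4083 d
Zone B: v = q/n = 0.02995/0.06 = 0.4992 m/d → t_B = 315/0.4992 = 631.0 d
Zone C: v = q/n = 0.02995/0.28 = 0.1070 m/d → t_C = 429/0.1070 = 4010 d
Total t = 4083 + 631.0 + 4010 = 8725 d
   = 8725 / 365 = 23.9 yr

23.9 years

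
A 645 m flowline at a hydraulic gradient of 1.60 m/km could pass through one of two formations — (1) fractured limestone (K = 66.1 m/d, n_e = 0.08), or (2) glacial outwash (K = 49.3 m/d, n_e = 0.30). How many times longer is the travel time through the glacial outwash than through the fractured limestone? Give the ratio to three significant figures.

5.03

Unit 1 (fractured limestone): v = 66.1×0.0016/0.08 = 1.322 m/d, t = 645/1.322 = 487.9 d
Unit 2 (glacial outwash): v = 49.3×0.0016/0.30 = 0.2629 m/d, t = 645/0.2629 = 2453 d
t(glacial outwash) / t(fractured limestone) = 2453/487.9 = 5.03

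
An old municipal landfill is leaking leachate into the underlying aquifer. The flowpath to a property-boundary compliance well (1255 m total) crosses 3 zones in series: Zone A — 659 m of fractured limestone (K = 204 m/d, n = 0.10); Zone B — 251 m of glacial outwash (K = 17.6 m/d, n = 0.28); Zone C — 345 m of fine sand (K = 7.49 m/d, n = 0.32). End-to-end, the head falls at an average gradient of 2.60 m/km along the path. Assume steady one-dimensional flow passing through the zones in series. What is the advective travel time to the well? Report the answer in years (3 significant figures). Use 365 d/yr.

Continuity: the same q passes through each zone, so ΔH = q·Σ(L_j/K_j) — the zones act as resistances in series.
Σ(L/K) = 659/204 + 251/17.6 + 345/7.49 = 3.230 + 14.26 + 46.06 = 63.55 d
K_eq = L_total / Σ(L/K) = 1255 / 63.55 = 19.75 m/d
q = K_eq · i = 19.75 × 0.0026 = 0.05134 m/d (same in every zone)
Zone A: v = q/n = 0.05134/0.10 = 0.5134 m/d → t_A = 659/0.5134 = 1284 d
Zone B: v = q/n = 0.05134/0.28 = 0.1834 m/d → t_B = 251/0.1834 = 1369 d
Zone C: v = q/n = 0.05134/0.32 = 0.1604 m/d → t_C = 345/0.1604 = 2150 d
Total t = 1284 + 1369 + 2150 = 4803 d
   = 4803 / 365 = 13.2 yr

13.2 years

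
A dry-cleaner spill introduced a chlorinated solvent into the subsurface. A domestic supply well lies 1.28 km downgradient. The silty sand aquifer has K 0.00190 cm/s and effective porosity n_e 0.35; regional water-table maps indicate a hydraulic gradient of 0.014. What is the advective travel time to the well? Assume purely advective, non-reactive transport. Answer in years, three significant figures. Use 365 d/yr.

K = 0.00190 cm/s × 864 = 1.642 m/d
q = Ki = 1.642 × 0.014 = 0.02298 m/d
Seepage velocity v = q / n = 0.02298 / 0.35 = 0.06566 m/d
L = 1.28 km = 1280 m
t = L / v = 1280 / 0.06566 = 19490 d
   = 19490 / 365 = 53.4 yr

53.4 years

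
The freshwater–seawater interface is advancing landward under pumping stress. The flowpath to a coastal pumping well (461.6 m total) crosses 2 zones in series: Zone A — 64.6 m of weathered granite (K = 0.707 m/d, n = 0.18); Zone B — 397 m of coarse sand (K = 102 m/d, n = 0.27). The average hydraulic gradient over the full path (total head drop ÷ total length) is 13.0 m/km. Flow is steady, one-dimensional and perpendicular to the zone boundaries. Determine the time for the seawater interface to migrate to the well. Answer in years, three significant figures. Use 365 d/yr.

Steady 1-D flow in series ⇒ the Darcy flux q is identical in every zone and the zone head losses add (resistances L/K in series).
Σ(L/K) = 64.6/0.707 + 397/102 = 91.37 + 3.892 = 95.26 d
K_eq = L_total / Σ(L/K) = 461.6 / 95.26 = 4.845 m/d
q = K_eq · i = 4.845 × 0.013 = 0.06299 m/d (same in every zone)
Zone A: v = q/n = 0.06299/0.18 = 0.3500 m/d → t_A = 64.6/0.3500 = 184.6 d
Zone B: v = q/n = 0.06299/0.27 = 0.2333 m/d → t_B = 397/0.2333 = 1702 d
Total t = 184.6 + 1702 = 1886 d
   = 1886 / 365 = 5.17 yr

5.17 years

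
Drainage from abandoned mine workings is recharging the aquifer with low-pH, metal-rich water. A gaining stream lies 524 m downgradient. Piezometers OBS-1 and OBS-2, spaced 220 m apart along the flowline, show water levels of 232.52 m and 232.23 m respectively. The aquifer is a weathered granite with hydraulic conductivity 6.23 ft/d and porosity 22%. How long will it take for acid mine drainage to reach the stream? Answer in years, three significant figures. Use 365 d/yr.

Hydraulic gradient i = (232.52 − 232.23) / 220 = 0.29 / 220 = 0.001318
K = 6.23 ft/d × 0.3048 = 1.899 m/d
q = Ki = 1.899 × 0.001318 = 0.002503 m/d
v_s = q/n_e = 0.002503/0.22 = 0.01138 m/d
t = L / v = 524 / 0.01138 = 46050 d
   = 46050 / 365 = 126 yr

126 years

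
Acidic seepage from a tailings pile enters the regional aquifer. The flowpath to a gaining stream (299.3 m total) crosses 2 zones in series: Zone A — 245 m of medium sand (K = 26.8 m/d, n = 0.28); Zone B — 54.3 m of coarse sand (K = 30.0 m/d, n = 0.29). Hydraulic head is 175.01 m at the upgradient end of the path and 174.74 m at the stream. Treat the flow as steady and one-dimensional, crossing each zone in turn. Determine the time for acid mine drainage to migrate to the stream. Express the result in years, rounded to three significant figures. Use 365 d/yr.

9.37 years

Total head drop ΔH = 175.01 − 174.74 = 0.27 m
Steady 1-D flow in series ⇒ the Darcy flux q is identical in every zone and the zone head losses add (resistances L/K in series).
Σ(L/K) = 245/26.8 + 54.3/30.0 = 9.142 + 1.810 = 10.95 d
q = ΔH / Σ(L/K) = 0.27 / 10.95 = 0.02465 m/d (same in every zone)
Zone A: v = q/n = 0.02465/0.28 = 0.08805 m/d → t_A = 245/0.08805 = 2783 d
Zone B: v = q/n = 0.02465/0.29 = 0.08501 m/d → t_B = 54.3/0.08501 = 638.7 d
Total t = 2783 + 638.7 = 3421 d
   = 3421 / 365 = 9.37 yr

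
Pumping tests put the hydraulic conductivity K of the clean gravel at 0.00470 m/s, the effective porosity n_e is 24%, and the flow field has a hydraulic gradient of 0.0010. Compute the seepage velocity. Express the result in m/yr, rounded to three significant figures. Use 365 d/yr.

618 m/yr

K = 0.00470 m/s × 86400 s/d = 406.1 m/d
Specific discharge q = 406.1 × 0.0010 = 0.4061 m/d
Average linear velocity = 0.4061 / 0.24 = 1.692 m/d
   = 1.692 × 365 = 618 m/yr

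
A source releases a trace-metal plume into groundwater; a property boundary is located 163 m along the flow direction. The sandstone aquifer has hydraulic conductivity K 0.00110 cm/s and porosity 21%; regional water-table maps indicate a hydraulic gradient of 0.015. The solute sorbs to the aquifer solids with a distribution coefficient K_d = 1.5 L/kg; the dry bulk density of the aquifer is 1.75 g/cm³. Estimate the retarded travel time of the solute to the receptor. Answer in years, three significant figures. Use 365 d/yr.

K = 0.00110 cm/s × 864 = 0.9504 m/d
Specific discharge q = 0.9504 × 0.015 = 0.01426 m/d
v = Ki/n = 0.9504·0.015/0.21 = 0.06789 m/d
Retardation R = 1 + ρ_b·K_d/n = 1 + 1.75×1.5/0.21 = 13.50
Contaminant velocity v_c = v/R = 0.06789/13.50 = 0.005029 m/d
t = L/v_c = 163/0.005029 = 32410 d
   = 32410/365 = 88.8 yr

88.8 years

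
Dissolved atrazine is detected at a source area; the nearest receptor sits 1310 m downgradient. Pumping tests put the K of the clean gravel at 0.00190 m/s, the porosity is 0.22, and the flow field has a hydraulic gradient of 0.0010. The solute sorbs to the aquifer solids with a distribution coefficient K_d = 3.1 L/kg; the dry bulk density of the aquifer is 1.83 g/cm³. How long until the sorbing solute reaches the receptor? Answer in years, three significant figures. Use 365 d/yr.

129 years

K = 0.00190 m/s × 86400 s/d = 164.2 m/d
q = Ki = 164.2 × 0.0010 = 0.1642 m/d
v = Ki/n = 164.2·0.0010/0.22 = 0.7462 m/d
Retardation R = 1 + ρ_b·K_d/n = 1 + 1.83×3.1/0.22 = 26.79
Contaminant velocity v_c = v/R = 0.7462/26.79 = 0.02786 m/d
t = L/v_c = 1310/0.02786 = 47030 d
   = 47030/365 = 129 yr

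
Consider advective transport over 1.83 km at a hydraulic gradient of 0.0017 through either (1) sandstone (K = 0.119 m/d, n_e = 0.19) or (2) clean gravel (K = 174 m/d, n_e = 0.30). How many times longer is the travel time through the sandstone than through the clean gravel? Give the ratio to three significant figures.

Unit 1 (sandstone): v = 0.119×0.0017/0.19 = 0.001065 m/d, t = 1830/0.001065 = 1.719e6 d
Unit 2 (clean gravel): v = 174×0.0017/0.30 = 0.9860 m/d, t = 1830/0.9860 = 1856 d
t(sandstone) / t(clean gravel) = 1.719e6/1856 = 926

926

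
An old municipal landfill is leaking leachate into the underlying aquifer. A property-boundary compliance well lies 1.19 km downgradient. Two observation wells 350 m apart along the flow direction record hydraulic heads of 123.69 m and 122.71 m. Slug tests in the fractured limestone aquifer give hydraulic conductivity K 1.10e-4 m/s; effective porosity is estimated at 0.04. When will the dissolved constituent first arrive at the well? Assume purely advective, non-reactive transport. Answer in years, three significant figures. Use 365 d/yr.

Hydraulic gradient i = (123.69 − 122.71) / 350 = 0.98 / 350 = 0.002800
K = 1.10e-4 m/s × 86400 s/d = 9.504 m/d
q = Ki = 9.504 × 0.002800 = 0.02661 m/d
v = Ki/n = 9.504·0.002800/0.04 = 0.6653 m/d
L = 1.19 km = 1190 m
t = L / v = 1190 / 0.6653 = 1789 d
   = 1789 / 365 = 4.90 yr

4.90 years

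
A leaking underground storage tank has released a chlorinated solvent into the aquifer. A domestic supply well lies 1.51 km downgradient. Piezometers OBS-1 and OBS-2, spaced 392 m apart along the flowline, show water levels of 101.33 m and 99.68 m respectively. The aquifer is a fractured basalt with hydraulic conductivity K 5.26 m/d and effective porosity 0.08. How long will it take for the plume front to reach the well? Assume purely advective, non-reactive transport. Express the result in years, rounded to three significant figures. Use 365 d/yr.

Hydraulic gradient i = (101.33 − 99.68) / 392 = 1.65 / 392 = 0.004209
Specific discharge q = 5.26 × 0.004209 = 0.02214 m/d
Average linear velocity = 0.02214 / 0.08 = 0.2768 m/d
L = 1.51 km = 1510 m
t = L / v = 1510 / 0.2768 = 5456 d
   = 5456 / 365 = 14.9 yr

14.9 years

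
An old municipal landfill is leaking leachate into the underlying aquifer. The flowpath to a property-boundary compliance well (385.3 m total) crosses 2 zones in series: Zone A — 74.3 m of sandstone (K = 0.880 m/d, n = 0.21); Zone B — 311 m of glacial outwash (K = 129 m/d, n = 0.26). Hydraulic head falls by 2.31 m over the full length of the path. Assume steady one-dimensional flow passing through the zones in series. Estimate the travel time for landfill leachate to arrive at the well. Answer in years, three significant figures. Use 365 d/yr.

Continuity: the same q passes through each zone, so ΔH = q·Σ(L_j/K_j) — the zones act as resistances in series.
Σ(L/K) = 74.3/0.880 + 311/129 = 84.43 + 2.411 = 86.84 d
q = ΔH / Σ(L/K) = 2.31 / 86.84 = 0.02660 m/d (same in every zone)
Zone A: v = q/n = 0.02660/0.21 = 0.1267 m/d → t_A = 74.3/0.1267 = 586.6 d
Zone B: v = q/n = 0.02660/0.26 = 0.1023 m/d → t_B = 311/0.1023 = 3040 d
Total t = 586.6 + 3040 = 3626 d
   = 3626 / 365 = 9.94 yr

9.94 years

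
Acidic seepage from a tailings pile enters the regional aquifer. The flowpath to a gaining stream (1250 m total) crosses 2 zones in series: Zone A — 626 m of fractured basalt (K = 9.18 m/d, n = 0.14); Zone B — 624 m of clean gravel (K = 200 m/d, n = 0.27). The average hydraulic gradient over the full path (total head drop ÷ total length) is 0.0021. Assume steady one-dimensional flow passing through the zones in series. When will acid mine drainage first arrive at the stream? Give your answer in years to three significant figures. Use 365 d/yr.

Steady 1-D flow in series ⇒ the Darcy flux q is identical in every zone and the zone head losses add (resistances L/K in series).
Σ(L/K) = 626/9.18 + 624/200 = 68.19 + 3.120 = 71.31 d
K_eq = L_total / Σ(L/K) = 1250 / 71.31 = 17.53 m/d
q = K_eq · i = 17.53 × 0.0021 = 0.03681 m/d (same in every zone)
Zone A: v = q/n = 0.03681/0.14 = 0.2629 m/d → t_A = 626/0.2629 = 2381 d
Zone B: v = q/n = 0.03681/0.27 = 0.1363 m/d → t_B = 624/0.1363 = 4577 d
Total t = 2381 + 4577 = 6958 d
   = 6958 / 365 = 19.1 yr

19.1 years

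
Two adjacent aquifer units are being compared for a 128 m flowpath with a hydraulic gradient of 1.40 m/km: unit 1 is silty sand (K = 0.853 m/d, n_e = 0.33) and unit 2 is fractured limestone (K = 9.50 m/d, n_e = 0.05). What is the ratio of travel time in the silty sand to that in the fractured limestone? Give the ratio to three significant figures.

73.5

Unit 1 (silty sand): v = 0.853×0.0014/0.33 = 0.003619 m/d, t = 128/0.003619 = 35370 d
Unit 2 (fractured limestone): v = 9.50×0.0014/0.05 = 0.2660 m/d, t = 128/0.2660 = 481.2 d
t(silty sand) / t(fractured limestone) = 35370/481.2 = 73.5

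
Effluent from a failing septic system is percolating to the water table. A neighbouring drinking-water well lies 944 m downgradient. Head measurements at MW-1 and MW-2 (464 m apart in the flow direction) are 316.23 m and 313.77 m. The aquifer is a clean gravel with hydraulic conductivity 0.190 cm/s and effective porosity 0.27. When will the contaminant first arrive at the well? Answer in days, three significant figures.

Hydraulic gradient i = (316.23 − 313.77) / 464 = 2.46 / 464 = 0.005302
K = 0.190 cm/s × 864 = 164.2 m/d
q = Ki = 164.2 × 0.005302 = 0.8703 m/d
Seepage velocity v = q / n = 0.8703 / 0.27 = 3.223 m/d
t = L / v = 944 / 3.223 = 292.9 d

293 days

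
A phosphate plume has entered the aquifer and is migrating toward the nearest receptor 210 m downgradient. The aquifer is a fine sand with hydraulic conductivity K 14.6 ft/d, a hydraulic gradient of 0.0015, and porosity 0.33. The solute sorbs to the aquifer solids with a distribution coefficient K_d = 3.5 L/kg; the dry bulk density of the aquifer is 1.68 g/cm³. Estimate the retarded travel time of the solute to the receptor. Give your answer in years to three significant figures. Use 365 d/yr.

K = 14.6 ft/d × 0.3048 = 4.450 m/d
q = Ki = 4.450 × 0.0015 = 0.006675 m/d
Seepage velocity v = q / n = 0.006675 / 0.33 = 0.02023 m/d
Retardation R = 1 + ρ_b·K_d/n = 1 + 1.68×3.5/0.33 = 18.82
Contaminant velocity v_c = v/R = 0.02023/18.82 = 0.001075 m/d
t = L/v_c = 210/0.001075 = 195400 d
   = 195400/365 = 535 yr

535 years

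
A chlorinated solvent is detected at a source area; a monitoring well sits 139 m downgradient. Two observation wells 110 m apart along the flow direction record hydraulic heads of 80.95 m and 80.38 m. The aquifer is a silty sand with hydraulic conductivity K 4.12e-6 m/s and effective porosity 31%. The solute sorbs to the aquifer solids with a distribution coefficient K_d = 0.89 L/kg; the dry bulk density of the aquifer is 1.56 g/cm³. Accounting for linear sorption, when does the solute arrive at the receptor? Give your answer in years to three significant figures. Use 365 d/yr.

351 years

Hydraulic gradient i = (80.95 − 80.38) / 110 = 0.57 / 110 = 0.005182
K = 4.12e-6 m/s × 86400 s/d = 0.3560 m/d
Darcy flux q = K·i = 0.3560 × 0.005182 = 0.001845 m/d
Seepage velocity v = q / n = 0.001845 / 0.31 = 0.005950 m/d
Retardation R = 1 + ρ_b·K_d/n = 1 + 1.56×0.89/0.31 = 5.479
Contaminant velocity v_c = v/R = 0.005950/5.479 = 0.001086 m/d
t = L/v_c = 139/0.001086 = 128000 d
   = 128000/365 = 351 yr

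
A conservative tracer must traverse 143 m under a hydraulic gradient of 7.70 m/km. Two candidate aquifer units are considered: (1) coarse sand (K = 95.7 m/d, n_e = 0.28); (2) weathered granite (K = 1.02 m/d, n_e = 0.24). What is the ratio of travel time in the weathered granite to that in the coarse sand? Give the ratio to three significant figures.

Unit 1 (coarse sand): v = 95.7×0.0077/0.28 = 2.632 m/d, t = 143/2.632 = 54.34 d
Unit 2 (weathered granite): v = 1.02×0.0077/0.24 = 0.03273 m/d, t = 143/0.03273 = 4370 d
t(weathered granite) / t(coarse sand) = 4370/54.34 = 80.4

80.4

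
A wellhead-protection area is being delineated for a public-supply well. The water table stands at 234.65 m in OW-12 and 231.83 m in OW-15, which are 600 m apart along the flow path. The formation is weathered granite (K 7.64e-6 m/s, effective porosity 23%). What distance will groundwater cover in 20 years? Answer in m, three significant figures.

98.5 m

Hydraulic gradient i = (234.65 − 231.83) / 600 = 2.82 / 600 = 0.004700
K = 7.64e-6 m/s × 86400 s/d = 0.6601 m/d
Darcy flux q = K·i = 0.6601 × 0.004700 = 0.003102 m/d
v = Ki/n = 0.6601·0.004700/0.23 = 0.01349 m/d
T = 20 yr × 365 = 7300 d
L = v × T = 0.01349 × 7300 = 98.47 m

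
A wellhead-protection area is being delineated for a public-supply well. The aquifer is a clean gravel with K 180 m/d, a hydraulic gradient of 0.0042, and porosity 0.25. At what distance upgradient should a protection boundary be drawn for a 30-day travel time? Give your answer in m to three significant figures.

90.7 m

Darcy flux q = K·i = 180 × 0.0042 = 0.7560 m/d
v = Ki/n = 180·0.0042/0.25 = 3.024 m/d
L = v × T = 3.024 × 30 = 90.72 m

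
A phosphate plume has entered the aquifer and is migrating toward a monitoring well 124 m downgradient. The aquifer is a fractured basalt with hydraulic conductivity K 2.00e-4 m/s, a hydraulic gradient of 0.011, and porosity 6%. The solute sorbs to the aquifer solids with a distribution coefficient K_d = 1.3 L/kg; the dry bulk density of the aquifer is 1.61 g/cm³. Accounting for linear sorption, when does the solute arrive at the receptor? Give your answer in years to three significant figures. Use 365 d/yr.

3.85 years

K = 2.00e-4 m/s × 86400 s/d = 17.28 m/d
q = Ki = 17.28 × 0.011 = 0.1901 m/d
v = Ki/n = 17.28·0.011/0.06 = 3.168 m/d
Retardation R = 1 + ρ_b·K_d/n = 1 + 1.61×1.3/0.06 = 35.88
Contaminant velocity v_c = v/R = 3.168/35.88 = 0.08829 m/d
t = L/v_c = 124/0.08829 = 1405 d
   = 1405/365 = 3.85 yr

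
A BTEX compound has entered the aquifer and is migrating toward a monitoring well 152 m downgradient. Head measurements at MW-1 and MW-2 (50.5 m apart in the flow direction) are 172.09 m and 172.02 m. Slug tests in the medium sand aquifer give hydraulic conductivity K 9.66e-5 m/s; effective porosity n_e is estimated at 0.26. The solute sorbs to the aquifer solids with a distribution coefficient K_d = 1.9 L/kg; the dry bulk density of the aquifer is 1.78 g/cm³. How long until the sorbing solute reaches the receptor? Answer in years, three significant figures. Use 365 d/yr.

Hydraulic gradient i = (172.09 − 172.02) / 50.5 = 0.07 / 50.5 = 0.001386
K = 9.66e-5 m/s × 86400 s/d = 8.346 m/d
Specific discharge q = 8.346 × 0.001386 = 0.01157 m/d
Average linear velocity = 0.01157 / 0.26 = 0.04450 m/d
Retardation R = 1 + ρ_b·K_d/n = 1 + 1.78×1.9/0.26 = 14.01
Contaminant velocity v_c = v/R = 0.04450/14.01 = 0.003177 m/d
t = L/v_c = 152/0.003177 = 47850 d
   = 47850/365 = 131 yr

131 years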